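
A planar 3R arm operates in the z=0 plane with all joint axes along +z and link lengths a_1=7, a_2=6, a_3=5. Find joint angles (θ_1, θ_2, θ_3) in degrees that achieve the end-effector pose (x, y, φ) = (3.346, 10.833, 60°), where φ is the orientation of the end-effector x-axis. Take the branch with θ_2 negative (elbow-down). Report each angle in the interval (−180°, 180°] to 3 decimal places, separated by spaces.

wrist centre = target − a_3·(cos φ, sin φ) = (0.8460, 6.5029)
cos θ_2 = (43.0031−7²−6²)/(2·7·6) = -0.5000; θ_2 = -119.9976° (elbow-down)
β = atan2(6.5029,0.8460) = 82.5877°; ψ = atan2(-5.1963,4.0002) = -52.4101°
θ_1 = β − ψ = 134.9977°
θ_3 = φ − θ_1 − θ_2 = 44.9999° (wrapped to (-180°,180°])

134.998 -119.998 45.000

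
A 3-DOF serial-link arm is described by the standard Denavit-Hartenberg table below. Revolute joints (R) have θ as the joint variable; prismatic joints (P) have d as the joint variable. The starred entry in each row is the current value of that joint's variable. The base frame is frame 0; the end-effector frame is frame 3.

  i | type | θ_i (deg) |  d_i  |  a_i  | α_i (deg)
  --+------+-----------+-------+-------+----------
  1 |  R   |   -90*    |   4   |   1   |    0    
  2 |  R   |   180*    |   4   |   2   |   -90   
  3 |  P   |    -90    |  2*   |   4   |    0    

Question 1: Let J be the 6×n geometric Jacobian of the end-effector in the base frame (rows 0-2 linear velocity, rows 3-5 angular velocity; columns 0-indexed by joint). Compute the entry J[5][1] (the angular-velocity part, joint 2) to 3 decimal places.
axis z_1 = (0.0000,0.0000,1.0000); lever o_n−o_1 = (-2.0000,2.0000,8.0000)
cross product → J_v[:, 1] = (-2.0000,-2.0000,0.0000)
J_ω[:, 1] = z_1
entry J[5][1] = 1.0000

1.000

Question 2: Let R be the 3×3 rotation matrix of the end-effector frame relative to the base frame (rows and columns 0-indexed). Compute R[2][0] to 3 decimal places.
End-effector x-axis (col 0 of R) = (0.0000,0.0000,1.0000)
R[2][0] = 1.0000

1.000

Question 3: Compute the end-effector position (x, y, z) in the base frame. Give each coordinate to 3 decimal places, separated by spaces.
after link 1: o_1 = (0.0000, -1.0000, 4.0000)
after link 2: o_2 = (0.0000, 1.0000, 8.0000)
after link 3: o_3 = (-2.0000, 1.0000, 12.0000)

-2.000 1.000 12.000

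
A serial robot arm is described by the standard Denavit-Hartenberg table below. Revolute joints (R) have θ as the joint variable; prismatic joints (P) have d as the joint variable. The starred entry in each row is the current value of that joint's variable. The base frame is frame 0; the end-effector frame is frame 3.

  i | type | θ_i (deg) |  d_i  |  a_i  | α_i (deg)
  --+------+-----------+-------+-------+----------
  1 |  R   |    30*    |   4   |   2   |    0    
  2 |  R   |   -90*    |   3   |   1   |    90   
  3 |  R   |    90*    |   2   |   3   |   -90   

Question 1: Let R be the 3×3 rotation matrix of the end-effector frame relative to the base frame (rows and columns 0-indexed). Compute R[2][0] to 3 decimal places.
End-effector x-axis (col 0 of R) = (0.0000,-0.0000,1.0000)
R[2][0] = 1.0000

1.000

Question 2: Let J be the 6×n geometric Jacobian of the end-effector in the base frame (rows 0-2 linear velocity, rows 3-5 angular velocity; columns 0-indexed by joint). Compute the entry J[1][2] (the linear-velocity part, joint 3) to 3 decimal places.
2.598

axis z_2 = (-0.8660,-0.5000,0.0000); lever o_n−o_2 = (-1.7321,-1.0000,3.0000)
cross product → J_v[:, 2] = (-1.5000,2.5981,0.0000)
J_ω[:, 2] = z_2
entry J[1][2] = 2.5981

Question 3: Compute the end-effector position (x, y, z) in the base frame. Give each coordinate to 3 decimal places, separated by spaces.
0.500 -0.866 10.000

after link 1: o_1 = (1.7321, 1.0000, 4.0000)
after link 2: o_2 = (2.2321, 0.1340, 7.0000)
after link 3: o_3 = (0.5000, -0.8660, 10.0000)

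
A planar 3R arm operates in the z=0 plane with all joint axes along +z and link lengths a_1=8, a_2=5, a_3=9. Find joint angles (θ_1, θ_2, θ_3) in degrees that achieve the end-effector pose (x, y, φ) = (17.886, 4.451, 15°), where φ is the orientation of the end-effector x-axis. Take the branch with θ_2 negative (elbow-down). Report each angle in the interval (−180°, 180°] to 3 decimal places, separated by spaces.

45.000 -89.995 59.995

wrist centre = target − a_3·(cos φ, sin φ) = (9.1927, 2.1216)
cos θ_2 = (89.0064−8²−5²)/(2·8·5) = 0.0001; θ_2 = -89.9954° (elbow-down)
β = atan2(2.1216,9.1927) = 12.9961°; ψ = atan2(-5.0000,8.0004) = -32.0041°
θ_1 = β − ψ = 45.0001°
θ_3 = φ − θ_1 − θ_2 = 59.9952° (wrapped to (-180°,180°])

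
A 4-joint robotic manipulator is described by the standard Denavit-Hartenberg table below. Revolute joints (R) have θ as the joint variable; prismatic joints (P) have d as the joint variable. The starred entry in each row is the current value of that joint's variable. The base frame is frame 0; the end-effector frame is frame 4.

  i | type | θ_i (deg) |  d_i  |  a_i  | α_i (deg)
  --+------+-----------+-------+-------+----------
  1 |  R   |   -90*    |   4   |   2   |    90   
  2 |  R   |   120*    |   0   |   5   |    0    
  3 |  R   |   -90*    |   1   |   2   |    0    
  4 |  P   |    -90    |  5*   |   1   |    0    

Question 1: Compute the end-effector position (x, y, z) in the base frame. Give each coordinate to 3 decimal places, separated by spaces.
-6.000 -1.732 8.464

after link 1: o_1 = (0.0000, -2.0000, 4.0000)
after link 2: o_2 = (0.0000, 0.5000, 8.3301)
after link 3: o_3 = (-1.0000, -1.2321, 9.3301)
after link 4: o_4 = (-6.0000, -1.7321, 8.4641)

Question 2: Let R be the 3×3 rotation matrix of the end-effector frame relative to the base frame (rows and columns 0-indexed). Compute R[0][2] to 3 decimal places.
End-effector z-axis (col 2 of R) = (-1.0000,-0.0000,0.0000)
R[0][2] = -1.0000

-1.000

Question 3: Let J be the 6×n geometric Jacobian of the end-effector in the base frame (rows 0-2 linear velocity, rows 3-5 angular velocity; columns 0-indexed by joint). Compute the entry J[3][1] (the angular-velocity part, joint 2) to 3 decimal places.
axis z_1 = (-1.0000,-0.0000,0.0000); lever o_n−o_1 = (-6.0000,0.2679,4.4641)
cross product → J_v[:, 1] = (-0.0000,4.4641,-0.2679)
J_ω[:, 1] = z_1
entry J[3][1] = -1.0000

-1.000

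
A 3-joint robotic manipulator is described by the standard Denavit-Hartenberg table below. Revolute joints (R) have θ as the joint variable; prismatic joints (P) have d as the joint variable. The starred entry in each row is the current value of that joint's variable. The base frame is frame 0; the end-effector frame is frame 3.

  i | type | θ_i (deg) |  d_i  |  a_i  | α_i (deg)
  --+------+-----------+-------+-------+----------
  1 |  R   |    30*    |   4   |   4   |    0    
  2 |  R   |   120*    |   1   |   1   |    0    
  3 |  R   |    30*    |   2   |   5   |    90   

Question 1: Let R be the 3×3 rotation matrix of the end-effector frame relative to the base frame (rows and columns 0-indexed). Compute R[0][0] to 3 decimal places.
End-effector x-axis (col 0 of R) = (-1.0000,0.0000,0.0000)
R[0][0] = -1.0000

-1.000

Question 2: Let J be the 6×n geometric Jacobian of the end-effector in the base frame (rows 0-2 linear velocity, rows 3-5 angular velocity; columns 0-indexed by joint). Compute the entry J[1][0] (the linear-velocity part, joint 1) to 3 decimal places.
axis z_0 = ẑ; lever o_n−o_0 = (-2.4019,2.5000,7.0000)
cross product → J_v[:, 0] = (-2.5000,-2.4019,0.0000)
J_ω[:, 0] = z_0
entry J[1][0] = -2.4019

-2.402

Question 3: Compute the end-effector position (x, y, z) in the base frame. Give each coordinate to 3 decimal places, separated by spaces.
-2.402 2.500 7.000

after link 1: o_1 = (3.4641, 2.0000, 4.0000)
after link 2: o_2 = (2.5981, 2.5000, 5.0000)
after link 3: o_3 = (-2.4019, 2.5000, 7.0000)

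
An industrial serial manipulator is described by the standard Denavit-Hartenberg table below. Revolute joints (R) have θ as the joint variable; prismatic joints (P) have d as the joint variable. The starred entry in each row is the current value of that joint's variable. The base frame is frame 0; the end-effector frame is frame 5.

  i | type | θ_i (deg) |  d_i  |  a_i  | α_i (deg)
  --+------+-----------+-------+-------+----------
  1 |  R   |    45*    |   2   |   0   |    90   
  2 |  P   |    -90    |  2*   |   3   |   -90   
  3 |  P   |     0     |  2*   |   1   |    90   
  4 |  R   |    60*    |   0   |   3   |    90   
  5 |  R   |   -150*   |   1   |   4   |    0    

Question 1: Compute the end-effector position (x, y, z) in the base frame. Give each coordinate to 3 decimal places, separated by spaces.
after link 1: o_1 = (0.0000, 0.0000, 2.0000)
after link 2: o_2 = (1.4142, -1.4142, -1.0000)
after link 3: o_3 = (2.8284, -0.0000, -2.0000)
after link 4: o_4 = (4.6655, 1.8371, -3.5000)
after link 5: o_5 = (0.7765, 0.7765, -2.6340)

0.776 0.776 -2.634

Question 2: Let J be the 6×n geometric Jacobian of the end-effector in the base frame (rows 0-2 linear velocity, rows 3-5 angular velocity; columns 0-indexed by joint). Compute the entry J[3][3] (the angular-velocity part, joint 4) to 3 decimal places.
axis z_3 = (0.7071,-0.7071,0.0000); lever o_n−o_3 = (-2.0520,0.7765,-0.6340)
cross product → J_v[:, 3] = (0.4483,0.4483,-0.9019)
J_ω[:, 3] = z_3
entry J[3][3] = 0.7071

0.707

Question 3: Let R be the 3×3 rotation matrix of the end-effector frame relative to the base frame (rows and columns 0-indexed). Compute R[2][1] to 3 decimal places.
End-effector y-axis (col 1 of R) = (-0.3062,0.9186,-0.2500)
R[2][1] = -0.2500

-0.250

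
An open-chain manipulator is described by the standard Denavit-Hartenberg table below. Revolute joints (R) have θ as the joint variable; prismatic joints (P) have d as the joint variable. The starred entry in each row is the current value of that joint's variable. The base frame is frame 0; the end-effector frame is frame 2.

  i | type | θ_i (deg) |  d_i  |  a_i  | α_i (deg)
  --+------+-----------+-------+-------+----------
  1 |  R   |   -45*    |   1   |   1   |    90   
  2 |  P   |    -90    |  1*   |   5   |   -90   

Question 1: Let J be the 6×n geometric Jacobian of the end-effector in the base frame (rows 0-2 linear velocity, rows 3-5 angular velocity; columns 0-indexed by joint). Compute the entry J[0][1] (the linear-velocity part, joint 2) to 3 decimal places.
-0.707

prismatic axis z_1 = (-0.7071,-0.7071,0.0000)
J_v[:, 1] = z_1; J_ω[:, 1] = (0,0,0)
entry J[0][1] = -0.7071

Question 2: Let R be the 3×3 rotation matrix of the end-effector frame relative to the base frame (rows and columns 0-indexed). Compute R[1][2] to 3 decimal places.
End-effector z-axis (col 2 of R) = (0.7071,-0.7071,0.0000)
R[1][2] = -0.7071

-0.707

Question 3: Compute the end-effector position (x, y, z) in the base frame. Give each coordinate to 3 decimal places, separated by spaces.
after link 1: o_1 = (0.7071, -0.7071, 1.0000)
after link 2: o_2 = (0.0000, -1.4142, -4.0000)

0.000 -1.414 -4.000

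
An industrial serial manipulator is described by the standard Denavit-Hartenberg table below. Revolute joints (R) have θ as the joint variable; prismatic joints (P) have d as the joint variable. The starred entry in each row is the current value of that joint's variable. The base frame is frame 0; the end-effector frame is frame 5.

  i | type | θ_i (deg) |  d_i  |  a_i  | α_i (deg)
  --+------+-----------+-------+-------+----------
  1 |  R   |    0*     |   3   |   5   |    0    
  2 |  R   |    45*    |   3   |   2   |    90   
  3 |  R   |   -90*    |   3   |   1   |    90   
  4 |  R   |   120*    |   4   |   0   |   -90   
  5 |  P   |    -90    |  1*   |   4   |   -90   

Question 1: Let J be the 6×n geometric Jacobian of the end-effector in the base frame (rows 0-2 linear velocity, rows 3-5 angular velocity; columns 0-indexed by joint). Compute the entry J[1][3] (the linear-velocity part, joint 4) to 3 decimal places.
0.612

axis z_3 = (-0.7071,-0.7071,-0.0000); lever o_n−o_3 = (-6.0104,-5.3033,0.8660)
cross product → J_v[:, 3] = (-0.6124,0.6124,-0.5000)
J_ω[:, 3] = z_3
entry J[1][3] = 0.6124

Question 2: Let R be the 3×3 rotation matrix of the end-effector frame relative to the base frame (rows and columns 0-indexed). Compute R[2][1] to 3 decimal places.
End-effector y-axis (col 1 of R) = (0.3536,-0.3536,-0.8660)
R[2][1] = -0.8660

-0.866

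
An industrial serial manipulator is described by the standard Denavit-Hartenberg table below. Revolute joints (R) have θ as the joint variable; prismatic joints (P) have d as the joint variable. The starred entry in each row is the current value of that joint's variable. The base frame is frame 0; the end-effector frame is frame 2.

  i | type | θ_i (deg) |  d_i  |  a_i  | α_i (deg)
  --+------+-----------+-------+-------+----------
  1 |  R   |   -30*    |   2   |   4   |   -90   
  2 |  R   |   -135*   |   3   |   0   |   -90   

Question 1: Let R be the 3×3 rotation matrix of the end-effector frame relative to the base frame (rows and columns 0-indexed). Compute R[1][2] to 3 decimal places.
End-effector z-axis (col 2 of R) = (0.6124,-0.3536,0.7071)
R[1][2] = -0.3536

-0.354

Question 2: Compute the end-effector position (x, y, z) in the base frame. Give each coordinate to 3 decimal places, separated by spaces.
4.964 0.598 2.000

after link 1: o_1 = (3.4641, -2.0000, 2.0000)
after link 2: o_2 = (4.9641, 0.5981, 2.0000)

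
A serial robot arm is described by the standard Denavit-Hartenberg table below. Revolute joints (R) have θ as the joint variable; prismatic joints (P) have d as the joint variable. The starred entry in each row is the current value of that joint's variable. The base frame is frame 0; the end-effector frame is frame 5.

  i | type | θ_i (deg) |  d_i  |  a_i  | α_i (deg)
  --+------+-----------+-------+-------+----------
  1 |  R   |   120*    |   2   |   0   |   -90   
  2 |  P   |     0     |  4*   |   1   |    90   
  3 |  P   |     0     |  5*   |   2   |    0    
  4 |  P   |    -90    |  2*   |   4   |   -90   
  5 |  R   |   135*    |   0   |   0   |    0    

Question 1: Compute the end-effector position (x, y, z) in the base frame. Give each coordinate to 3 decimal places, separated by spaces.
after link 1: o_1 = (0.0000, 0.0000, 2.0000)
after link 2: o_2 = (-3.9641, -1.1340, 2.0000)
after link 3: o_3 = (-4.9641, 0.5981, 7.0000)
after link 4: o_4 = (-1.5000, 2.5981, 9.0000)
after link 5: o_5 = (-1.5000, 2.5981, 9.0000)

-1.500 2.598 9.000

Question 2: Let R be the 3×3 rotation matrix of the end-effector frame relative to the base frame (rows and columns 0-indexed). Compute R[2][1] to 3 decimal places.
0.707

End-effector y-axis (col 1 of R) = (-0.6124,-0.3536,0.7071)
R[2][1] = 0.7071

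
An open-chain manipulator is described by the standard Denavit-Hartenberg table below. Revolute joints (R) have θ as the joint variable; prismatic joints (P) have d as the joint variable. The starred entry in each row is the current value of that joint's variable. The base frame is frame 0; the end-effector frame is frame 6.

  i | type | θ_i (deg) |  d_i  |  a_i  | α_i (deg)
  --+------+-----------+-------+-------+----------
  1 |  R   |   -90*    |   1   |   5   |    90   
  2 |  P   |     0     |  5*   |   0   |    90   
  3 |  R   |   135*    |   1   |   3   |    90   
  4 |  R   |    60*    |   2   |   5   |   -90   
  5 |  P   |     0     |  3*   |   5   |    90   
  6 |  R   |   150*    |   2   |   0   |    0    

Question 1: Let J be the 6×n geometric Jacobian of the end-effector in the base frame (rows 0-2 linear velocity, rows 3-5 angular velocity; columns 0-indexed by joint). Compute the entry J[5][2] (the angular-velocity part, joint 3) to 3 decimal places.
axis z_2 = (-0.0000,-0.0000,-1.0000); lever o_n−o_2 = (-6.6482,0.9913,-11.1603)
cross product → J_v[:, 2] = (0.9913,6.6482,-0.0000)
J_ω[:, 2] = z_2
entry J[5][2] = -1.0000

-1.000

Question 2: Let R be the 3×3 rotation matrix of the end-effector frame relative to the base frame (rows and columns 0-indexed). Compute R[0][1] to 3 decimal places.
-0.354

End-effector y-axis (col 1 of R) = (-0.3536,0.3536,0.8660)
R[0][1] = -0.3536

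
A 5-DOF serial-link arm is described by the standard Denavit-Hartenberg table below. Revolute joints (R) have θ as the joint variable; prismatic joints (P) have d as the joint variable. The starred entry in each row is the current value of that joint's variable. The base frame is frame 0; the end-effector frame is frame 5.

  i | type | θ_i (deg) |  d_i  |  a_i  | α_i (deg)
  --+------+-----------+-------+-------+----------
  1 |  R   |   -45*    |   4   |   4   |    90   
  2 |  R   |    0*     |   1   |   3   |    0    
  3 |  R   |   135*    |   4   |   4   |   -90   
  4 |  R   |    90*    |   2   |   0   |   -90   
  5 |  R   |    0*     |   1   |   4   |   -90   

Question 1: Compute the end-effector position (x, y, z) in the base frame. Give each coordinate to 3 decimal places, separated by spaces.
1.743 -3.157 4.707

after link 1: o_1 = (2.8284, -2.8284, 4.0000)
after link 2: o_2 = (4.2426, -5.6569, 4.0000)
after link 3: o_3 = (-0.5858, -6.4853, 6.8284)
after link 4: o_4 = (-1.5858, -5.4853, 5.4142)
after link 5: o_5 = (1.7426, -3.1569, 4.7071)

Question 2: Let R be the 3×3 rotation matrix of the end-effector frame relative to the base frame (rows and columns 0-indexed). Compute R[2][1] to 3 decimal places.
0.707

End-effector y-axis (col 1 of R) = (-0.5000,0.5000,0.7071)
R[2][1] = 0.7071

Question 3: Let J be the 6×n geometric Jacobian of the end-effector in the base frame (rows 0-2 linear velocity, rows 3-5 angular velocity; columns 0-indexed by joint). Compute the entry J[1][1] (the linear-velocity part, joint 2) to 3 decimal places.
0.500

axis z_1 = (-0.7071,-0.7071,0.0000); lever o_n−o_1 = (-1.0858,-0.3284,0.7071)
cross product → J_v[:, 1] = (-0.5000,0.5000,-0.5355)
J_ω[:, 1] = z_1
entry J[1][1] = 0.5000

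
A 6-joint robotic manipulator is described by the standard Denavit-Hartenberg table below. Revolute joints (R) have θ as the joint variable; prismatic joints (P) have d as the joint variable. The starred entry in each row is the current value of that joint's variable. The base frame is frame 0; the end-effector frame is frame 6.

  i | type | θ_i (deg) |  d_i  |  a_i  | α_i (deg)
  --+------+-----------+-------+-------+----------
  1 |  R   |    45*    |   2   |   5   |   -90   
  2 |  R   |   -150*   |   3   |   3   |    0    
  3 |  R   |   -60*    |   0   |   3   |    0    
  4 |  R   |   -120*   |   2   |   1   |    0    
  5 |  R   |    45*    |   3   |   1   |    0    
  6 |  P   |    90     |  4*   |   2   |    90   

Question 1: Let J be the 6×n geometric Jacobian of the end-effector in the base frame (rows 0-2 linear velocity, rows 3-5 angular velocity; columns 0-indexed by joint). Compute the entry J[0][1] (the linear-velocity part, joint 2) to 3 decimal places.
-1.403

axis z_1 = (-0.7071,0.7071,0.0000); lever o_n−o_1 = (-12.7302,4.2404,-1.9836)
cross product → J_v[:, 1] = (-1.4026,-1.4026,6.0032)
J_ω[:, 1] = z_1
entry J[0][1] = -1.4026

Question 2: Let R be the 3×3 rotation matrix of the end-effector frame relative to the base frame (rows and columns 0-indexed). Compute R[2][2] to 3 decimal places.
-0.966

End-effector z-axis (col 2 of R) = (0.1830,0.1830,-0.9659)
R[2][2] = -0.9659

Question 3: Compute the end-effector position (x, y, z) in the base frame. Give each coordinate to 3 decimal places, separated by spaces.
-9.195 7.776 0.016

after link 1: o_1 = (3.5355, 3.5355, 2.0000)
after link 2: o_2 = (-0.4229, 3.8197, 3.5000)
after link 3: o_3 = (-2.2600, 1.9826, 2.0000)
after link 4: o_4 = (-3.0619, 4.0092, 1.5000)
after link 5: o_5 = (-5.0002, 6.3135, 0.5341)
after link 6: o_6 = (-9.1946, 7.7759, 0.0164)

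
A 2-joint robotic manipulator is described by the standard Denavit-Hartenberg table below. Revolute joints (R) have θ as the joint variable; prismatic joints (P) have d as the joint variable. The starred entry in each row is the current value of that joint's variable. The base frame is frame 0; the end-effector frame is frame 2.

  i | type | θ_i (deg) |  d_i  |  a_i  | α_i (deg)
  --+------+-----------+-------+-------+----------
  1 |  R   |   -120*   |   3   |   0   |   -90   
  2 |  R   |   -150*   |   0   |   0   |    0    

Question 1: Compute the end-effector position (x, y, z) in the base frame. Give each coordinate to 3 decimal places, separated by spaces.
0.000 0.000 3.000

after link 1: o_1 = (0.0000, 0.0000, 3.0000)
after link 2: o_2 = (0.0000, 0.0000, 3.0000)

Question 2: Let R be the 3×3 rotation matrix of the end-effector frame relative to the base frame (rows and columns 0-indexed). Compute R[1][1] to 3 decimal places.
-0.433

End-effector y-axis (col 1 of R) = (-0.2500,-0.4330,0.8660)
R[1][1] = -0.4330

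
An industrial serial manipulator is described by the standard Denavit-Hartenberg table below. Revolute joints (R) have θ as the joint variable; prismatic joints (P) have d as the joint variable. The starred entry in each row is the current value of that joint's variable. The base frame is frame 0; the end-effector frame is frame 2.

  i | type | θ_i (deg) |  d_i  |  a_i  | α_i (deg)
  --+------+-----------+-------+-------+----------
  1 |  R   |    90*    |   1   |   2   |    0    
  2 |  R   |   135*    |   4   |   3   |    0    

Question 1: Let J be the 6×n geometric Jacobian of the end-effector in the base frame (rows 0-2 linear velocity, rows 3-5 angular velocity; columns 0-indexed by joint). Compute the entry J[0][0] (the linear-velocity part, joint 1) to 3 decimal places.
0.121

axis z_0 = ẑ; lever o_n−o_0 = (-2.1213,-0.1213,5.0000)
cross product → J_v[:, 0] = (0.1213,-2.1213,0.0000)
J_ω[:, 0] = z_0
entry J[0][0] = 0.1213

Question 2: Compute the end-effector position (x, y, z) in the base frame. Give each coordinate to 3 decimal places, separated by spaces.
after link 1: o_1 = (0.0000, 2.0000, 1.0000)
after link 2: o_2 = (-2.1213, -0.1213, 5.0000)

-2.121 -0.121 5.000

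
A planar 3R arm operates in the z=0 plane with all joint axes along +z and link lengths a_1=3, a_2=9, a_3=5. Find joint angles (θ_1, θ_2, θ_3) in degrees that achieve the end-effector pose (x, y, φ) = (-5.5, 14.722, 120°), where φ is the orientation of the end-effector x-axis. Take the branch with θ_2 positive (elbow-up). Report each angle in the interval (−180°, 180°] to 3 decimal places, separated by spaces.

59.992 60.011 -0.003

wrist centre = target − a_3·(cos φ, sin φ) = (-3.0000, 10.3919)
cos θ_2 = (116.9910−3²−9²)/(2·3·9) = 0.4998; θ_2 = 60.0110° (elbow-up)
β = atan2(10.3919,-3.0000) = 106.1027°; ψ = atan2(7.7951,7.4985) = 46.1110°
θ_1 = β − ψ = 59.9918°
θ_3 = φ − θ_1 − θ_2 = -0.0027° (wrapped to (-180°,180°])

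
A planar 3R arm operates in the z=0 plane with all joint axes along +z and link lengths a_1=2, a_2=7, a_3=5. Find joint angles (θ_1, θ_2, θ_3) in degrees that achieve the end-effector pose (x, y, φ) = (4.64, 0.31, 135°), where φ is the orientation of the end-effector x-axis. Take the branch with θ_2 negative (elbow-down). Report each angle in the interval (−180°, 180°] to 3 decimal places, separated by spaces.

wrist centre = target − a_3·(cos φ, sin φ) = (8.1755, -3.2255)
cos θ_2 = (77.2434−2²−7²)/(2·2·7) = 0.8658; θ_2 = -30.0216° (elbow-down)
β = atan2(-3.2255,8.1755) = -21.5310°; ψ = atan2(-3.5023,8.0609) = -23.4840°
θ_1 = β − ψ = 1.9531°
θ_3 = φ − θ_1 − θ_2 = 163.0686° (wrapped to (-180°,180°])

1.953 -30.022 163.069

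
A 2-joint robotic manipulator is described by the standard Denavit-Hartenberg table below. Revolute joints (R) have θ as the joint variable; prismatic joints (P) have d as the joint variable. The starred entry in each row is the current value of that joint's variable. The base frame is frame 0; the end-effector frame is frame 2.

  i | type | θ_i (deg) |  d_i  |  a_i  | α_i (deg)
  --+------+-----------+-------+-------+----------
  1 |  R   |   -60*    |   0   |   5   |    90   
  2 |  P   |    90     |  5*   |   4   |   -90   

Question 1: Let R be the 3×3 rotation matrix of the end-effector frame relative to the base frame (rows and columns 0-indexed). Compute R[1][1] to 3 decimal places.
End-effector y-axis (col 1 of R) = (0.8660,0.5000,-0.0000)
R[1][1] = 0.5000

0.500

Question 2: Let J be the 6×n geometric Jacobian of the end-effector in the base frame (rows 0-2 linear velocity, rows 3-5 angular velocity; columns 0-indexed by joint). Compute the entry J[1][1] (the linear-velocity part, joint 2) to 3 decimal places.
prismatic axis z_1 = (-0.8660,-0.5000,0.0000)
J_v[:, 1] = z_1; J_ω[:, 1] = (0,0,0)
entry J[1][1] = -0.5000

-0.500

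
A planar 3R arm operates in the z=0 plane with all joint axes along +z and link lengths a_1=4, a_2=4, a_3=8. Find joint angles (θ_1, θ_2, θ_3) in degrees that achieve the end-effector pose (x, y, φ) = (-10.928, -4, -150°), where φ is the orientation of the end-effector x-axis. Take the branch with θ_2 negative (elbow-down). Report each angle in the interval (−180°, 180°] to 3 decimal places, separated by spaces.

wrist centre = target − a_3·(cos φ, sin φ) = (-3.9998, -0.0000)
cos θ_2 = (15.9984−4²−4²)/(2·4·4) = -0.5001; θ_2 = -120.0034° (elbow-down)
β = atan2(-0.0000,-3.9998) = -180.0000°; ψ = atan2(-3.4640,1.9998) = -60.0017°
θ_1 = β − ψ = -119.9983°
θ_3 = φ − θ_1 − θ_2 = 90.0017° (wrapped to (-180°,180°])

-119.998 -120.003 90.002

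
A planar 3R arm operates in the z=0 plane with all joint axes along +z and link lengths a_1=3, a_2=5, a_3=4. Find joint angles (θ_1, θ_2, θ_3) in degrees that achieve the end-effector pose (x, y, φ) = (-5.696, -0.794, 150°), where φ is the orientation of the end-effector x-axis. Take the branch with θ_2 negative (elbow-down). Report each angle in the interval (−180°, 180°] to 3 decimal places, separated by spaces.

-30.008 -134.997 -44.994

wrist centre = target − a_3·(cos φ, sin φ) = (-2.2319, -2.7940)
cos θ_2 = (12.7878−3²−5²)/(2·3·5) = -0.7071; θ_2 = -134.9973° (elbow-down)
β = atan2(-2.7940,-2.2319) = -128.6185°; ψ = atan2(-3.5357,-0.5354) = -98.6102°
θ_1 = β − ψ = -30.0083°
θ_3 = φ − θ_1 − θ_2 = -44.9944° (wrapped to (-180°,180°])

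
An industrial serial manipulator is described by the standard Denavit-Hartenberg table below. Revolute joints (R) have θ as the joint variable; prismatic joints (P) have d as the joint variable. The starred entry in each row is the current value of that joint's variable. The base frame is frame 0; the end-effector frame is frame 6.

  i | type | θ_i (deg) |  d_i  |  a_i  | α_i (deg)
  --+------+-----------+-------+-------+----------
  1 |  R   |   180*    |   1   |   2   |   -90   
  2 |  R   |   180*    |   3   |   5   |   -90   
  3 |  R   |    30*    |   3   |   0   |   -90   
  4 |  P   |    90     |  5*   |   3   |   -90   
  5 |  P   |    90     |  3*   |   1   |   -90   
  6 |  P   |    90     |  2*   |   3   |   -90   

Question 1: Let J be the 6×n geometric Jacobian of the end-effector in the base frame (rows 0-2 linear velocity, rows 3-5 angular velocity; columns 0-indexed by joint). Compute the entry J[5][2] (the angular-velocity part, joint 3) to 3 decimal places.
axis z_2 = (0.0000,-0.0000,1.0000); lever o_n−o_2 = (-2.0000,3.4641,2.0000)
cross product → J_v[:, 2] = (-3.4641,-2.0000,0.0000)
J_ω[:, 2] = z_2
entry J[5][2] = 1.0000

1.000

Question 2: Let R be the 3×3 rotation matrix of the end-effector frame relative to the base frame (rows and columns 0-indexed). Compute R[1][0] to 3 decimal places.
0.500

End-effector x-axis (col 0 of R) = (0.8660,0.5000,0.0000)
R[1][0] = 0.5000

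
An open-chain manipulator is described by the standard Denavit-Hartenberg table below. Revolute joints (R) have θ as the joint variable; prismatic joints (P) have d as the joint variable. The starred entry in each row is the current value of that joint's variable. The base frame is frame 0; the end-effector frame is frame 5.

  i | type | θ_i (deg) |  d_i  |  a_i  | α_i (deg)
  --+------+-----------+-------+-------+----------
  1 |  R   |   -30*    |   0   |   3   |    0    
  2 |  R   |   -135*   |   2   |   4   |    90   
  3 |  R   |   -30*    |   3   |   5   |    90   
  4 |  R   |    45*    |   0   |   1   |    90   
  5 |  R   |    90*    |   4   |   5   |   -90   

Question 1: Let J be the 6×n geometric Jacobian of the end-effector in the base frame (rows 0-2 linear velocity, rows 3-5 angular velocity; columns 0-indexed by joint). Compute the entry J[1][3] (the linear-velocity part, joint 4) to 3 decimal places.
2.940

axis z_3 = (0.4830,0.1294,-0.8660); lever o_n−o_3 = (0.0063,-2.1945,-6.0979)
cross product → J_v[:, 3] = (-2.6896,2.9396,-1.0607)
J_ω[:, 3] = z_3
entry J[1][3] = 2.9396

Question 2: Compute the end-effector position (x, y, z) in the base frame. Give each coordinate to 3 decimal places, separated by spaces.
after link 1: o_1 = (2.5981, -1.5000, 0.0000)
after link 2: o_2 = (-1.2656, -2.5353, 2.0000)
after link 3: o_3 = (-6.2247, -0.7582, -0.5000)
after link 4: o_4 = (-6.9992, -0.2337, -0.8536)
after link 5: o_5 = (-6.2183, -2.9527, -6.5979)

-6.218 -2.953 -6.598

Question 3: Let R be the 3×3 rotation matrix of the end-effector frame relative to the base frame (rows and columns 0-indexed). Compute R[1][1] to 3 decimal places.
0.842

End-effector y-axis (col 1 of R) = (0.4085,0.8415,0.3536)
R[1][1] = 0.8415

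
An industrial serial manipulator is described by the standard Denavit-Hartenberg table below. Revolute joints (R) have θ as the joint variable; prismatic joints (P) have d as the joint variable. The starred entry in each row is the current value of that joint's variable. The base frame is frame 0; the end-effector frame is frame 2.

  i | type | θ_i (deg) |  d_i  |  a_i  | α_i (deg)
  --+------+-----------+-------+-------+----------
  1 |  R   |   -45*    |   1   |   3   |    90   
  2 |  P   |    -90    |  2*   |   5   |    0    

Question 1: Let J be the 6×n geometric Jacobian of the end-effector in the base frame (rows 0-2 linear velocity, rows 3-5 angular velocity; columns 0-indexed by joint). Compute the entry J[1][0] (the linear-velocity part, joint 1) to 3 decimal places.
axis z_0 = ẑ; lever o_n−o_0 = (0.7071,-3.5355,-4.0000)
cross product → J_v[:, 0] = (3.5355,0.7071,-0.0000)
J_ω[:, 0] = z_0
entry J[1][0] = 0.7071

0.707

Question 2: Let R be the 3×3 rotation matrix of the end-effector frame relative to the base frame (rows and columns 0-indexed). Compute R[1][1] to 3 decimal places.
End-effector y-axis (col 1 of R) = (0.7071,-0.7071,0.0000)
R[1][1] = -0.7071

-0.707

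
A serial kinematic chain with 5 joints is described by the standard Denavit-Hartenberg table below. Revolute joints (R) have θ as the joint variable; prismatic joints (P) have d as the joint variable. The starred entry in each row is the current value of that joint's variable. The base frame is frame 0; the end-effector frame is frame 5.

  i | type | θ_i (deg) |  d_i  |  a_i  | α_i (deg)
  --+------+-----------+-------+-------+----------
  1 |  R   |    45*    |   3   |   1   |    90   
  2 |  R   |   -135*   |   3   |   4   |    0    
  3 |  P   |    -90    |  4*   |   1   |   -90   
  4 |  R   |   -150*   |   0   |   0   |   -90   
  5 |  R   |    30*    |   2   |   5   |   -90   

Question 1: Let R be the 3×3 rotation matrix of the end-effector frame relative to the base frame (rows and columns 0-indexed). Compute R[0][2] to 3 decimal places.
0.040

End-effector z-axis (col 2 of R) = (0.0397,0.3933,0.9186)
R[0][2] = 0.0397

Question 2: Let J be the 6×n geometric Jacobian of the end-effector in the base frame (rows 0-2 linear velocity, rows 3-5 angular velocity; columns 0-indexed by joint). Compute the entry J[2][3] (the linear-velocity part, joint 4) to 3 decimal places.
2.756

axis z_3 = (-0.5000,-0.5000,-0.7071); lever o_n−o_3 = (5.3807,-0.1307,-0.1768)
cross product → J_v[:, 3] = (-0.0040,-3.8931,2.7557)
J_ω[:, 3] = z_3
entry J[2][3] = 2.7557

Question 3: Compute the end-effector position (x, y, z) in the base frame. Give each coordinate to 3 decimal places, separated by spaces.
after link 1: o_1 = (0.7071, 0.7071, 3.0000)
after link 2: o_2 = (0.8284, -3.4142, 0.1716)
after link 3: o_3 = (3.1569, -6.7426, 0.8787)
after link 4: o_4 = (3.1569, -6.7426, 0.8787)
after link 5: o_5 = (8.5375, -6.8733, 0.7019)

8.538 -6.873 0.702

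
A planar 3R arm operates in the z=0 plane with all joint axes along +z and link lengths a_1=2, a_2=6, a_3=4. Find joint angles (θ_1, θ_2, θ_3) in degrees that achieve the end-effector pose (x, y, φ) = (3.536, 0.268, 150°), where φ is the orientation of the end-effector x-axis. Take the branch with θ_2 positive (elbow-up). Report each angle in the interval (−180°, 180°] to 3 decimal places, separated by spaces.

wrist centre = target − a_3·(cos φ, sin φ) = (7.0001, -1.7320)
cos θ_2 = (52.0012−2²−6²)/(2·2·6) = 0.5001; θ_2 = 59.9966° (elbow-up)
β = atan2(-1.7320,7.0001) = -13.8973°; ψ = atan2(5.1960,5.0003) = 46.0993°
θ_1 = β − ψ = -59.9966°
θ_3 = φ − θ_1 − θ_2 = 150.0001° (wrapped to (-180°,180°])

-59.997 59.997 150.000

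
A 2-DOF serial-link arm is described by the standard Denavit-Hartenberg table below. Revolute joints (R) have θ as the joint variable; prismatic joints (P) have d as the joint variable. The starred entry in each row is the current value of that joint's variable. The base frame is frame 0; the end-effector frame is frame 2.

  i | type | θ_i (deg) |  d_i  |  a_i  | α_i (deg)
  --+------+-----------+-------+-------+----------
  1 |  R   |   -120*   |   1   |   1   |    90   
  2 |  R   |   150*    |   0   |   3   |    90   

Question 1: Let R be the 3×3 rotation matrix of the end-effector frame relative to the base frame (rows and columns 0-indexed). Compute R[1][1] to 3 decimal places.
0.500

End-effector y-axis (col 1 of R) = (-0.8660,0.5000,0.0000)
R[1][1] = 0.5000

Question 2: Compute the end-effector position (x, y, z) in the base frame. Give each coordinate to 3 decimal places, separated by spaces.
0.799 1.384 2.500

after link 1: o_1 = (-0.5000, -0.8660, 1.0000)
after link 2: o_2 = (0.7990, 1.3840, 2.5000)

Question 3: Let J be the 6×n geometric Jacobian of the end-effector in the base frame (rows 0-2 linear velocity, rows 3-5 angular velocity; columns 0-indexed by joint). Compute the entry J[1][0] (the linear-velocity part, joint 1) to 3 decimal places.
0.799

axis z_0 = ẑ; lever o_n−o_0 = (0.7990,1.3840,2.5000)
cross product → J_v[:, 0] = (-1.3840,0.7990,0.0000)
J_ω[:, 0] = z_0
entry J[1][0] = 0.7990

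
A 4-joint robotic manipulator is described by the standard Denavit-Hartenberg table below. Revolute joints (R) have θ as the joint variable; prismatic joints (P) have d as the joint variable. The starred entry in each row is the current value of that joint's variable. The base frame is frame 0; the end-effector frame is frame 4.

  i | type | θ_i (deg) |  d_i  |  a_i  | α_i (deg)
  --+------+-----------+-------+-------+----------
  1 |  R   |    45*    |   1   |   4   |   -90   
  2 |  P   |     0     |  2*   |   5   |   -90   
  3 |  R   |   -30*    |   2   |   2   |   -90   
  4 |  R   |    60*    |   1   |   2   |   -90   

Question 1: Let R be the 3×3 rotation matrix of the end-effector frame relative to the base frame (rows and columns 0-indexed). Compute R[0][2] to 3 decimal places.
-0.224

End-effector z-axis (col 2 of R) = (-0.2241,-0.8365,0.5000)
R[0][2] = -0.2241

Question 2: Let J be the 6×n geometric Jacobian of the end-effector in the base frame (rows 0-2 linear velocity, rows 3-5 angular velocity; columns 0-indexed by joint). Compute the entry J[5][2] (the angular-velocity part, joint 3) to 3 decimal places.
axis z_2 = (-0.0000,0.0000,-1.0000); lever o_n−o_2 = (1.7424,2.6390,-0.2679)
cross product → J_v[:, 2] = (2.6390,-1.7424,-0.0000)
J_ω[:, 2] = z_2
entry J[5][2] = -1.0000

-1.000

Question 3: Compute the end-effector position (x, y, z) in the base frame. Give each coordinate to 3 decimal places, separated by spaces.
after link 1: o_1 = (2.8284, 2.8284, 1.0000)
after link 2: o_2 = (4.9497, 7.7782, 1.0000)
after link 3: o_3 = (5.4674, 9.7100, -1.0000)
after link 4: o_4 = (6.6921, 10.4171, 0.7321)

6.692 10.417 0.732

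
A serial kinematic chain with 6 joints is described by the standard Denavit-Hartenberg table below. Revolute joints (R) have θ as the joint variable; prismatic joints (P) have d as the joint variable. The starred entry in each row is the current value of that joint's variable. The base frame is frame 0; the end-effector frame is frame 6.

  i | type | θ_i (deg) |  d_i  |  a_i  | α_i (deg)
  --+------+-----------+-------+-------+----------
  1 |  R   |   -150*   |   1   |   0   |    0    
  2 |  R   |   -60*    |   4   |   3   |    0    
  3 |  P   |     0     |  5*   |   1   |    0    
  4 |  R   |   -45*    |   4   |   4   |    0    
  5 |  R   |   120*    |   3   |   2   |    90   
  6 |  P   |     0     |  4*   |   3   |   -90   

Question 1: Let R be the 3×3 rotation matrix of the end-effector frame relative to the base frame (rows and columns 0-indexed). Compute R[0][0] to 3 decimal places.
End-effector x-axis (col 0 of R) = (-0.7071,-0.7071,0.0000)
R[0][0] = -0.7071

-0.707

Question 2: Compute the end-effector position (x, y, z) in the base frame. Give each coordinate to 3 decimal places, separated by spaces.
-10.863 5.157 17.000

after link 1: o_1 = (0.0000, 0.0000, 1.0000)
after link 2: o_2 = (-2.5981, 1.5000, 5.0000)
after link 3: o_3 = (-3.4641, 2.0000, 10.0000)
after link 4: o_4 = (-4.4994, 5.8637, 14.0000)
after link 5: o_5 = (-5.9136, 4.4495, 17.0000)
after link 6: o_6 = (-10.8633, 5.1566, 17.0000)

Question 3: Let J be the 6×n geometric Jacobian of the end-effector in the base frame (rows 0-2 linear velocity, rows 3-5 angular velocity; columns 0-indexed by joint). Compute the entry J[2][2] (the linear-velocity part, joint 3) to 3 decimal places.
prismatic axis z_2 = (0.0000,0.0000,1.0000)
J_v[:, 2] = z_2; J_ω[:, 2] = (0,0,0)
entry J[2][2] = 1.0000

1.000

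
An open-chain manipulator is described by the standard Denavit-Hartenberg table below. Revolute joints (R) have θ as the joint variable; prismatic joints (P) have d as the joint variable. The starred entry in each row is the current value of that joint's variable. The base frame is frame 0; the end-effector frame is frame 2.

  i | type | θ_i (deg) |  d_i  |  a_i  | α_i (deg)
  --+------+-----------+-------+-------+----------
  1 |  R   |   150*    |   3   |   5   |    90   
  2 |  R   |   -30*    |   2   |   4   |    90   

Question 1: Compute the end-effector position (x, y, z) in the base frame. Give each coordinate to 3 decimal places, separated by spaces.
after link 1: o_1 = (-4.3301, 2.5000, 3.0000)
after link 2: o_2 = (-6.3301, 5.9641, 1.0000)

-6.330 5.964 1.000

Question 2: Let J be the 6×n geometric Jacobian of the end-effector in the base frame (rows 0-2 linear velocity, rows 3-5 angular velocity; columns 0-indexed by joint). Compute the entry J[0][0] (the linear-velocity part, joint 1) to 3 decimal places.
axis z_0 = ẑ; lever o_n−o_0 = (-6.3301,5.9641,1.0000)
cross product → J_v[:, 0] = (-5.9641,-6.3301,0.0000)
J_ω[:, 0] = z_0
entry J[0][0] = -5.9641

-5.964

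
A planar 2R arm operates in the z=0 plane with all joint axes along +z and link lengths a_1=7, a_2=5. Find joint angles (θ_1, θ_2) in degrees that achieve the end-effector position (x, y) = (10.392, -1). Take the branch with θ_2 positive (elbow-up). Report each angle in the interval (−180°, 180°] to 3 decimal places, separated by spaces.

-30.002 60.006

cos θ_2 = (108.9937−7²−5²)/(2·7·5) = 0.4999; θ_2 = 60.0060° (elbow-up)
β = atan2(-1.0000,10.3920) = -5.4965°; ψ = atan2(4.3304,9.4995) = 24.5060°
θ_1 = β − ψ = -30.0025°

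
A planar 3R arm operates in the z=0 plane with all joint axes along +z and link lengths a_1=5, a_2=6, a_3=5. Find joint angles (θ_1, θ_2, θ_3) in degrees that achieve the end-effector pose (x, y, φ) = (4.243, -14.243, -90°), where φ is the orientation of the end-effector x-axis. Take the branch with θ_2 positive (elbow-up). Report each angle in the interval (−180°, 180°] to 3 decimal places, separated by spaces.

wrist centre = target − a_3·(cos φ, sin φ) = (4.2430, -9.2430)
cos θ_2 = (103.4361−5²−6²)/(2·5·6) = 0.7073; θ_2 = 44.9869° (elbow-up)
β = atan2(-9.2430,4.2430) = -65.3425°; ψ = atan2(4.2417,9.2436) = 24.6493°
θ_1 = β − ψ = -89.9918°
θ_3 = φ − θ_1 − θ_2 = -44.9951° (wrapped to (-180°,180°])

-89.992 44.987 -44.995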